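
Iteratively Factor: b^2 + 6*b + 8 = (b + 2)*(b + 4)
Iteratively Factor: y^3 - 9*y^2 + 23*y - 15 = (y - 3)*(y^2 - 6*y + 5) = (y - 5)*(y - 3)*(y - 1)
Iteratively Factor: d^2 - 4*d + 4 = (d - 2)*(d - 2)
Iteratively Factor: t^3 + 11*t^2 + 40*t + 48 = (t + 4)*(t^2 + 7*t + 12) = (t + 4)^2*(t + 3)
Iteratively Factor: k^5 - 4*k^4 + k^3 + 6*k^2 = (k - 2)*(k^4 - 2*k^3 - 3*k^2) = k*(k - 2)*(k^3 - 2*k^2 - 3*k) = k^2*(k - 2)*(k^2 - 2*k - 3) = k^2*(k - 2)*(k + 1)*(k - 3)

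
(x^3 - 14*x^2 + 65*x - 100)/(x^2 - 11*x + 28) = (x^2 - 10*x + 25)/(x - 7)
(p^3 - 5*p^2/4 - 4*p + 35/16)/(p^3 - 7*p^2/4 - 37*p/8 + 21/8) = (p - 5/2)/(p - 3)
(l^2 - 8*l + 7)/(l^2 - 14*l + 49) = (l - 1)/(l - 7)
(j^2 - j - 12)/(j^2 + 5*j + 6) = (j - 4)/(j + 2)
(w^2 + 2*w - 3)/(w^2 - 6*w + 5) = (w + 3)/(w - 5)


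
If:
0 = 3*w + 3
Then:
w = -1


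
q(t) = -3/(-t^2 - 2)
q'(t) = -6*t/(-t^2 - 2)^2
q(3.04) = 0.27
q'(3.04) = -0.14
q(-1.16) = 0.90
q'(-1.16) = 0.62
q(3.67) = 0.19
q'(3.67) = -0.09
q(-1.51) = 0.70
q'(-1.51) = 0.49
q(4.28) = 0.15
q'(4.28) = -0.06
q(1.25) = 0.84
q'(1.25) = -0.59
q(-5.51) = 0.09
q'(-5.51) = 0.03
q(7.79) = 0.05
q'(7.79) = -0.01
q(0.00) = 1.50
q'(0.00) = 0.00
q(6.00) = 0.08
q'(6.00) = -0.02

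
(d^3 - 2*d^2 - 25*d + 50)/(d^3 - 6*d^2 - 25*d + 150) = (d - 2)/(d - 6)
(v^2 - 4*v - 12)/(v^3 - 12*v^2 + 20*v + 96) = 1/(v - 8)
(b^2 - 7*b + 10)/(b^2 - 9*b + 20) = (b - 2)/(b - 4)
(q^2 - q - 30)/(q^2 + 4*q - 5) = (q - 6)/(q - 1)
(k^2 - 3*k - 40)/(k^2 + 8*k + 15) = (k - 8)/(k + 3)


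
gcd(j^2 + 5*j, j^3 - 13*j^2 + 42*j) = j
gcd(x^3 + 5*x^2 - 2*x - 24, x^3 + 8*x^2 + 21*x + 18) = x + 3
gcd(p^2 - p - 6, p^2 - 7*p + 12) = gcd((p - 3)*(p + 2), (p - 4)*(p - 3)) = p - 3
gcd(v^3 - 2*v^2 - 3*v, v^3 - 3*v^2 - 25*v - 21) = v + 1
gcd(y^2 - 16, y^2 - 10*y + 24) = y - 4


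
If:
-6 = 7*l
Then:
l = -6/7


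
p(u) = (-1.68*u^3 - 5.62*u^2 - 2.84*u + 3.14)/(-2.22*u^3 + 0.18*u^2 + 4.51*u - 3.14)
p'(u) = (-5.04*u^2 - 11.24*u - 2.84)/(-2.22*u^3 + 0.18*u^2 + 4.51*u - 3.14) + (6.66*u^2 - 0.36*u - 4.51)*(-1.68*u^3 - 5.62*u^2 - 2.84*u + 3.14)/(-2.22*u^3 + 0.18*u^2 + 4.51*u - 3.14)^2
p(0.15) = -1.05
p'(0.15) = 0.01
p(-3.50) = 0.21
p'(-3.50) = -0.11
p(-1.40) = -0.24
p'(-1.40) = -0.29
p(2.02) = 3.40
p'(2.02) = -2.45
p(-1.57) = -0.21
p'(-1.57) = 0.18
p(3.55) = 1.82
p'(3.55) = -0.42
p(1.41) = 6.33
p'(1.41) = -8.82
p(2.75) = 2.31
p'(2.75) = -0.89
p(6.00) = 1.29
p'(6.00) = -0.11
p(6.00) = 1.29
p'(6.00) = -0.11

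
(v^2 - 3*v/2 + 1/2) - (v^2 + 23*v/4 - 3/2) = 2 - 29*v/4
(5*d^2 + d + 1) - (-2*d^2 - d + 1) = 7*d^2 + 2*d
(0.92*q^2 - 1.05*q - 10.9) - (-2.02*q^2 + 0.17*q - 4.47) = 2.94*q^2 - 1.22*q - 6.43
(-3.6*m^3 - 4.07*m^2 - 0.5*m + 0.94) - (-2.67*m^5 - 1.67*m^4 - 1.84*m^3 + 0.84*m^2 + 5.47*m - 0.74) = 2.67*m^5 + 1.67*m^4 - 1.76*m^3 - 4.91*m^2 - 5.97*m + 1.68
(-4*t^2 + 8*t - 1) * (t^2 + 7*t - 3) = -4*t^4 - 20*t^3 + 67*t^2 - 31*t + 3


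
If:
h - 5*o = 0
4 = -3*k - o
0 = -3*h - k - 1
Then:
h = 5/44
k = -59/44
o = 1/44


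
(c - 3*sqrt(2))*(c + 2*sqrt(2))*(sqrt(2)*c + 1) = sqrt(2)*c^3 - c^2 - 13*sqrt(2)*c - 12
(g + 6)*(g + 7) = g^2 + 13*g + 42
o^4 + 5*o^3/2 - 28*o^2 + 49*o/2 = o*(o - 7/2)*(o - 1)*(o + 7)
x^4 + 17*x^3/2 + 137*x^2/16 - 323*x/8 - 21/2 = (x - 7/4)*(x + 1/4)*(x + 4)*(x + 6)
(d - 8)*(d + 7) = d^2 - d - 56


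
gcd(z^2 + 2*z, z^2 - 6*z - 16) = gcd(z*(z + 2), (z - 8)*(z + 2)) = z + 2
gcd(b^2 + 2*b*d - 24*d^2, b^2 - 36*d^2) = b + 6*d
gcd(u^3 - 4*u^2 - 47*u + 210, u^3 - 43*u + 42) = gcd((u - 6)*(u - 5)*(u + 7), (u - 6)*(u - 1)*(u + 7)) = u^2 + u - 42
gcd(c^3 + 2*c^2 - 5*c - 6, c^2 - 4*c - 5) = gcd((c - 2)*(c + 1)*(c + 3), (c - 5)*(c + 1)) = c + 1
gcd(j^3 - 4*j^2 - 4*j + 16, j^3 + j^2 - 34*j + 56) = j^2 - 6*j + 8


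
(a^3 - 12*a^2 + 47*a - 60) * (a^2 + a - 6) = a^5 - 11*a^4 + 29*a^3 + 59*a^2 - 342*a + 360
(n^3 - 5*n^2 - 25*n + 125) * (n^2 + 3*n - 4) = n^5 - 2*n^4 - 44*n^3 + 70*n^2 + 475*n - 500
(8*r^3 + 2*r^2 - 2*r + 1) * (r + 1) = 8*r^4 + 10*r^3 - r + 1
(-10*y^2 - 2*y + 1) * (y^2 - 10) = -10*y^4 - 2*y^3 + 101*y^2 + 20*y - 10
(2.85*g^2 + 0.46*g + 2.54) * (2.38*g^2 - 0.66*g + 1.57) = 6.783*g^4 - 0.7862*g^3 + 10.2161*g^2 - 0.9542*g + 3.9878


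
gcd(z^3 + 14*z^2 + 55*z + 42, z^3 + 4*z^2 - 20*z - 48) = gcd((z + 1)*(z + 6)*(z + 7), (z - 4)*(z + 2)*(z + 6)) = z + 6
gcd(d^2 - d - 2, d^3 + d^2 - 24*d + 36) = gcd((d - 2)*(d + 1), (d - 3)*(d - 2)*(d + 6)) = d - 2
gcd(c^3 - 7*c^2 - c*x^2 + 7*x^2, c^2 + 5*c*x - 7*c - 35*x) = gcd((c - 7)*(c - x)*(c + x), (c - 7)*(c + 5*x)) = c - 7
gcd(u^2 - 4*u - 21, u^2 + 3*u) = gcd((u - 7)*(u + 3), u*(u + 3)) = u + 3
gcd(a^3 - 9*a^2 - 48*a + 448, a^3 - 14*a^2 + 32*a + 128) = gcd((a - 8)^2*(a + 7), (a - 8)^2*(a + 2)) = a^2 - 16*a + 64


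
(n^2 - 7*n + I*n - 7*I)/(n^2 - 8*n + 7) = (n + I)/(n - 1)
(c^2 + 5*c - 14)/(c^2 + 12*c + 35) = (c - 2)/(c + 5)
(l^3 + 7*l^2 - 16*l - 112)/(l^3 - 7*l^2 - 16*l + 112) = (l + 7)/(l - 7)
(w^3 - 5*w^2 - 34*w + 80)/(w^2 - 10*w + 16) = w + 5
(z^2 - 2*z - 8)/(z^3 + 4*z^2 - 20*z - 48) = 1/(z + 6)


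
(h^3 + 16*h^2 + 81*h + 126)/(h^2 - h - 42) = (h^2 + 10*h + 21)/(h - 7)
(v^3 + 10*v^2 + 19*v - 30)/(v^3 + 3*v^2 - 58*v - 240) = (v - 1)/(v - 8)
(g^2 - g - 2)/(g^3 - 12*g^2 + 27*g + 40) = (g - 2)/(g^2 - 13*g + 40)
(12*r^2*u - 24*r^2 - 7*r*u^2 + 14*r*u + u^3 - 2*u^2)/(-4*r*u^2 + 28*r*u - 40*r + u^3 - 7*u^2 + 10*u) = (-3*r + u)/(u - 5)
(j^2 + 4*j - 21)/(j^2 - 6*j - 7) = (-j^2 - 4*j + 21)/(-j^2 + 6*j + 7)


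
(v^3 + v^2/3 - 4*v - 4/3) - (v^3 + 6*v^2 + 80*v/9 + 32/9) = -17*v^2/3 - 116*v/9 - 44/9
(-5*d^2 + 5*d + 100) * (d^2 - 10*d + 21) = -5*d^4 + 55*d^3 - 55*d^2 - 895*d + 2100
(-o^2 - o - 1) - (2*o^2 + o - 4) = -3*o^2 - 2*o + 3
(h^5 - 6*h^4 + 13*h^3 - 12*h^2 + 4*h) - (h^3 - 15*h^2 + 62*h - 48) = h^5 - 6*h^4 + 12*h^3 + 3*h^2 - 58*h + 48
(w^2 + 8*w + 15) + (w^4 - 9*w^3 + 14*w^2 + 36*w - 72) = w^4 - 9*w^3 + 15*w^2 + 44*w - 57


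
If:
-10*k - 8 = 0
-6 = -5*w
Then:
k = -4/5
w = 6/5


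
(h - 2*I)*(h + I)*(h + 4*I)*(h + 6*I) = h^4 + 9*I*h^3 - 12*h^2 + 44*I*h - 48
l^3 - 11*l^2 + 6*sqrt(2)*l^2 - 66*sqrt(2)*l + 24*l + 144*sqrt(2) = (l - 8)*(l - 3)*(l + 6*sqrt(2))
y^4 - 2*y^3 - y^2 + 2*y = y*(y - 2)*(y - 1)*(y + 1)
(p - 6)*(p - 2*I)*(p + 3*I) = p^3 - 6*p^2 + I*p^2 + 6*p - 6*I*p - 36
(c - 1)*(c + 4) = c^2 + 3*c - 4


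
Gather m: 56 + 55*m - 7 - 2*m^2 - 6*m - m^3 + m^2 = -m^3 - m^2 + 49*m + 49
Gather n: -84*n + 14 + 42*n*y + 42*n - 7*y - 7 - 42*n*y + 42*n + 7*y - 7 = 0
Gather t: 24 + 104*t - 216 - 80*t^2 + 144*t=-80*t^2 + 248*t - 192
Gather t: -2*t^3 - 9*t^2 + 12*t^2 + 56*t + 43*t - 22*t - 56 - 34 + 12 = -2*t^3 + 3*t^2 + 77*t - 78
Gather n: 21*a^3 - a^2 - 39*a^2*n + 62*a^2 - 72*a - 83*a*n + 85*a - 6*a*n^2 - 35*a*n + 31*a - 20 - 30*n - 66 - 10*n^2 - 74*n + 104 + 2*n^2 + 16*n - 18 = 21*a^3 + 61*a^2 + 44*a + n^2*(-6*a - 8) + n*(-39*a^2 - 118*a - 88)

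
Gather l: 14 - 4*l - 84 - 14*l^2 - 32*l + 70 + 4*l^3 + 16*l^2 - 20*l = 4*l^3 + 2*l^2 - 56*l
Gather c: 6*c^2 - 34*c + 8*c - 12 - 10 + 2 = 6*c^2 - 26*c - 20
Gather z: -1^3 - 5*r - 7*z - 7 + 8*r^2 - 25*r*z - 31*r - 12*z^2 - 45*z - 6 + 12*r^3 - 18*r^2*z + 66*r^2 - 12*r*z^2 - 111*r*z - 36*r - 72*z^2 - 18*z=12*r^3 + 74*r^2 - 72*r + z^2*(-12*r - 84) + z*(-18*r^2 - 136*r - 70) - 14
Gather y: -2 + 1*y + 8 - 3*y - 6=-2*y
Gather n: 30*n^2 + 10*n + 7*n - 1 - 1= 30*n^2 + 17*n - 2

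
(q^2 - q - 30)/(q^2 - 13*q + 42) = (q + 5)/(q - 7)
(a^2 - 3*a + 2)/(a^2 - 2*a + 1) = (a - 2)/(a - 1)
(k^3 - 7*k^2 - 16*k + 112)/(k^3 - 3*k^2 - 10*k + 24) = (k^2 - 3*k - 28)/(k^2 + k - 6)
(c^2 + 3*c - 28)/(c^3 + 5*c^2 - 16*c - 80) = (c + 7)/(c^2 + 9*c + 20)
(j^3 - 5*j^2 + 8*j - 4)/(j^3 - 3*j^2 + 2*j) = (j - 2)/j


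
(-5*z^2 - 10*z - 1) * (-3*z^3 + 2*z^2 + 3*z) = 15*z^5 + 20*z^4 - 32*z^3 - 32*z^2 - 3*z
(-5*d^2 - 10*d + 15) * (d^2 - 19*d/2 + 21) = -5*d^4 + 75*d^3/2 + 5*d^2 - 705*d/2 + 315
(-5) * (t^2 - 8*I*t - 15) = -5*t^2 + 40*I*t + 75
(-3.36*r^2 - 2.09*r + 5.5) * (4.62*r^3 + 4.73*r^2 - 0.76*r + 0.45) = -15.5232*r^5 - 25.5486*r^4 + 18.0779*r^3 + 26.0914*r^2 - 5.1205*r + 2.475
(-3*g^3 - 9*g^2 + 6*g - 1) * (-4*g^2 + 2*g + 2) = 12*g^5 + 30*g^4 - 48*g^3 - 2*g^2 + 10*g - 2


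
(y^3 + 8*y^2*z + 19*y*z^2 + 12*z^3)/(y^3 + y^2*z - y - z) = (y^2 + 7*y*z + 12*z^2)/(y^2 - 1)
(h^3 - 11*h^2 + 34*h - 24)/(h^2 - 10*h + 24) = h - 1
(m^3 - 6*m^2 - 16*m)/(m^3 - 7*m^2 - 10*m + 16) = m/(m - 1)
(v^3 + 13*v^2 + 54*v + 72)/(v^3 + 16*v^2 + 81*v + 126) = (v + 4)/(v + 7)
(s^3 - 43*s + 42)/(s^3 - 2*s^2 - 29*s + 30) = (s + 7)/(s + 5)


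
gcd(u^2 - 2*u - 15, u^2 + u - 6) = u + 3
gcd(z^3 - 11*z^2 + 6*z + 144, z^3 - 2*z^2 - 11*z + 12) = z + 3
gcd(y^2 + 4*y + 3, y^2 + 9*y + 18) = y + 3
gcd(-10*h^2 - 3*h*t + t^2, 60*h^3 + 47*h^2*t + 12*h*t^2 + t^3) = 1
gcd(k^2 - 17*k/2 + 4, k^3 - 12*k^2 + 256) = k - 8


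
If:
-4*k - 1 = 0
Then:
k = -1/4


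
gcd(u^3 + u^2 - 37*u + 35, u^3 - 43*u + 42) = u^2 + 6*u - 7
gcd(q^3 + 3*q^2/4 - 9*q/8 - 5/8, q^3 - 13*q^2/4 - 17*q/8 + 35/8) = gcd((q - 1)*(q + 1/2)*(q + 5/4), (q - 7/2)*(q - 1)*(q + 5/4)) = q^2 + q/4 - 5/4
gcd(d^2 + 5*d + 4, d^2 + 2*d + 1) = d + 1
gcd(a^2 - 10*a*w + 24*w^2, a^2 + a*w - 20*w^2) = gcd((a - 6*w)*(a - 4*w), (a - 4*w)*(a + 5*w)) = -a + 4*w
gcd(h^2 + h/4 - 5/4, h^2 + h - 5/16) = h + 5/4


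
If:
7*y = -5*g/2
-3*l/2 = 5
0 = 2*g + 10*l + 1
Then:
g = 97/6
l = -10/3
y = -485/84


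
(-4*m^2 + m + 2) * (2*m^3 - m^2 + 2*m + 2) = -8*m^5 + 6*m^4 - 5*m^3 - 8*m^2 + 6*m + 4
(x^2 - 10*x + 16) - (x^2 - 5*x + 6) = 10 - 5*x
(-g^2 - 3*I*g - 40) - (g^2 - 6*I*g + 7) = -2*g^2 + 3*I*g - 47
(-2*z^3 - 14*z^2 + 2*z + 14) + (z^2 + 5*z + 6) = -2*z^3 - 13*z^2 + 7*z + 20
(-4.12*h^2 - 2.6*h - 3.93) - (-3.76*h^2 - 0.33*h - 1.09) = -0.36*h^2 - 2.27*h - 2.84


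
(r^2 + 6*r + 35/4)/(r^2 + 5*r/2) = (r + 7/2)/r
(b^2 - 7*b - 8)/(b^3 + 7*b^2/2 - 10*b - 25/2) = 2*(b - 8)/(2*b^2 + 5*b - 25)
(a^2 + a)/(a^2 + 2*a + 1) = a/(a + 1)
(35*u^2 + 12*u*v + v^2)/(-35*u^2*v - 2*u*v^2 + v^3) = (-7*u - v)/(v*(7*u - v))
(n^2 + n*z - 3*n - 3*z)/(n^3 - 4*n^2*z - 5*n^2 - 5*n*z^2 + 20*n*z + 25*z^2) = (3 - n)/(-n^2 + 5*n*z + 5*n - 25*z)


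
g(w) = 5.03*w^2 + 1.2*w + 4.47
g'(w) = 10.06*w + 1.2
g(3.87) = 84.45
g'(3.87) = 40.13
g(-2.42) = 31.02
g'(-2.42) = -23.15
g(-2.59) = 35.10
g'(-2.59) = -24.86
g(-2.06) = 23.34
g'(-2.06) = -19.52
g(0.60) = 7.00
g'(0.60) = 7.24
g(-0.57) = 5.42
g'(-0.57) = -4.53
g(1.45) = 16.79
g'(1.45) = 15.79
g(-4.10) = 84.10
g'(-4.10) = -40.05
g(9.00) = 422.70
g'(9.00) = 91.74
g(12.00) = 743.19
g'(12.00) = 121.92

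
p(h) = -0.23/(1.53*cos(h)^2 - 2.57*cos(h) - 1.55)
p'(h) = -0.23*(3.06*sin(h)*cos(h) - 2.57*sin(h))/(1.53*cos(h)^2 - 2.57*cos(h) - 1.55)^2 = (0.5911 - 0.7038*cos(h))*sin(h)/(-1.53*cos(h)^2 + 2.57*cos(h) + 1.55)^2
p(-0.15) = 0.09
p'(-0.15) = 0.00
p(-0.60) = 0.09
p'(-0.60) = -0.00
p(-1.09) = 0.10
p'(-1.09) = -0.04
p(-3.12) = -0.09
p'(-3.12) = -0.00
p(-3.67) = -0.13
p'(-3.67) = 0.18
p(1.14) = 0.10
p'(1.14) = 0.05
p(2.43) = -0.18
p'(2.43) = 0.45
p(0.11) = 0.09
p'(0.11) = -0.00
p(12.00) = 0.09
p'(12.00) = 0.00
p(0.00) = 0.09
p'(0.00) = 0.00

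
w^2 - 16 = (w - 4)*(w + 4)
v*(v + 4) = v^2 + 4*v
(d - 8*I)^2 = d^2 - 16*I*d - 64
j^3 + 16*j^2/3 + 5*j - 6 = (j - 2/3)*(j + 3)^2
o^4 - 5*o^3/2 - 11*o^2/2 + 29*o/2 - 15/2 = (o - 3)*(o - 1)^2*(o + 5/2)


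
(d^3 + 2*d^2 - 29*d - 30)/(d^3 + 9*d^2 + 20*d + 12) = (d - 5)/(d + 2)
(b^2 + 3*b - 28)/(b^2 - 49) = (b - 4)/(b - 7)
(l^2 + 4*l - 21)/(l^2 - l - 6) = (l + 7)/(l + 2)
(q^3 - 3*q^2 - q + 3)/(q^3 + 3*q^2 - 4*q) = (q^2 - 2*q - 3)/(q*(q + 4))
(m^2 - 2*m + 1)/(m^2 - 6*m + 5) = (m - 1)/(m - 5)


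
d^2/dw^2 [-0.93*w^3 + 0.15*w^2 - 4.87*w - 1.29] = 0.3 - 5.58*w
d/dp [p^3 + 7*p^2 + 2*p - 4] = 3*p^2 + 14*p + 2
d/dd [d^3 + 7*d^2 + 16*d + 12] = 3*d^2 + 14*d + 16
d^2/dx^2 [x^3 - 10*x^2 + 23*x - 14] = 6*x - 20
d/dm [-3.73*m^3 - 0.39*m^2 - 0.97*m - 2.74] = -11.19*m^2 - 0.78*m - 0.97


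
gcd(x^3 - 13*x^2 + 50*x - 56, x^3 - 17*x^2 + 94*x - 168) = x^2 - 11*x + 28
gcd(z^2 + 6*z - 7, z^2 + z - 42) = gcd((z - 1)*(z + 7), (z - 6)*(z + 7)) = z + 7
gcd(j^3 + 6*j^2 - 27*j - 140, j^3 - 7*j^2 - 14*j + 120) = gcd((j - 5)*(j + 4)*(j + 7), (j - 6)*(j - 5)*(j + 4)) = j^2 - j - 20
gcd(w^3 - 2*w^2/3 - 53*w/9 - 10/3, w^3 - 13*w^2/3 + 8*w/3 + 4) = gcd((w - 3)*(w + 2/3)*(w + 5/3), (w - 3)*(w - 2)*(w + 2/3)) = w^2 - 7*w/3 - 2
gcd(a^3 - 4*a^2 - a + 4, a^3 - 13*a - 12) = a^2 - 3*a - 4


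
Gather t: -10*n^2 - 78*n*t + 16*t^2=-10*n^2 - 78*n*t + 16*t^2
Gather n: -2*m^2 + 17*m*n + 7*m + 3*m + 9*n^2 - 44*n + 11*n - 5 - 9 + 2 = -2*m^2 + 10*m + 9*n^2 + n*(17*m - 33) - 12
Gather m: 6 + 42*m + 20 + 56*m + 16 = 98*m + 42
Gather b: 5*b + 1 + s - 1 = 5*b + s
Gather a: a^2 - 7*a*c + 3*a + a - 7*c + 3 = a^2 + a*(4 - 7*c) - 7*c + 3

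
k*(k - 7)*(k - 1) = k^3 - 8*k^2 + 7*k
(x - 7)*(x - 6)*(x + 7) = x^3 - 6*x^2 - 49*x + 294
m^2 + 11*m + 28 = (m + 4)*(m + 7)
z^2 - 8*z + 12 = (z - 6)*(z - 2)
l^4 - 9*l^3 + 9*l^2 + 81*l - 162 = (l - 6)*(l - 3)^2*(l + 3)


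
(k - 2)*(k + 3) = k^2 + k - 6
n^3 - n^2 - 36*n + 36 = (n - 6)*(n - 1)*(n + 6)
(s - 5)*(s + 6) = s^2 + s - 30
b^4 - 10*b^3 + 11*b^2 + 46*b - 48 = (b - 8)*(b - 3)*(b - 1)*(b + 2)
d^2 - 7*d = d*(d - 7)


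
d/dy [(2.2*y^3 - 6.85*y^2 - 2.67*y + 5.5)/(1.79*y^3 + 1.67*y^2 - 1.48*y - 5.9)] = (15.9355*y^4 + 3.0466*y^3 - 53.8781*y^2 + 62.46*y + 23.893)/(3.2041*y^6 + 5.9786*y^5 - 2.5095*y^4 - 26.0652*y^3 - 17.5156*y^2 + 17.464*y + 34.81)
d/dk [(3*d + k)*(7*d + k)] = 10*d + 2*k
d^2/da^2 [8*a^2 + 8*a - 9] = 16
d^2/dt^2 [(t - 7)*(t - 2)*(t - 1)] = 6*t - 20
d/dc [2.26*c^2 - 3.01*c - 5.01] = 4.52*c - 3.01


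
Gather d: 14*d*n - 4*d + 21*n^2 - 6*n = d*(14*n - 4) + 21*n^2 - 6*n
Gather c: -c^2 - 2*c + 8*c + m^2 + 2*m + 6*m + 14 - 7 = -c^2 + 6*c + m^2 + 8*m + 7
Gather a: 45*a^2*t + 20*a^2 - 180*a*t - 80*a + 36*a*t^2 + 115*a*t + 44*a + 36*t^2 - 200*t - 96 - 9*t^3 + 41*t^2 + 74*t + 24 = a^2*(45*t + 20) + a*(36*t^2 - 65*t - 36) - 9*t^3 + 77*t^2 - 126*t - 72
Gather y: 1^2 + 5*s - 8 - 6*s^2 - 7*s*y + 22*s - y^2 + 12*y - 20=-6*s^2 + 27*s - y^2 + y*(12 - 7*s) - 27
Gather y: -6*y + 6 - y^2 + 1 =-y^2 - 6*y + 7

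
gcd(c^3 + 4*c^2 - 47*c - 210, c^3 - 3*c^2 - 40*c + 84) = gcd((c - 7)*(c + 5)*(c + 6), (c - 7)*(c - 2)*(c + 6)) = c^2 - c - 42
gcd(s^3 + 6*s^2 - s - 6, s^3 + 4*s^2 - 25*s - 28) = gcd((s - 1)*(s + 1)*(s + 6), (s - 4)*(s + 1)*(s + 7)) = s + 1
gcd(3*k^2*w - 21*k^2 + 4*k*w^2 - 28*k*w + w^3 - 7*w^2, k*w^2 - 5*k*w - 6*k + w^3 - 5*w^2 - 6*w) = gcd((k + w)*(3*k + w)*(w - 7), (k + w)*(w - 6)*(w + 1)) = k + w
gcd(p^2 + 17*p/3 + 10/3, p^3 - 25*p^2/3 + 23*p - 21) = 1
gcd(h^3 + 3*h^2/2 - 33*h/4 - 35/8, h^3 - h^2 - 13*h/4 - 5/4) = h^2 - 2*h - 5/4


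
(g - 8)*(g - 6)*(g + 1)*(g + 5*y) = g^4 + 5*g^3*y - 13*g^3 - 65*g^2*y + 34*g^2 + 170*g*y + 48*g + 240*y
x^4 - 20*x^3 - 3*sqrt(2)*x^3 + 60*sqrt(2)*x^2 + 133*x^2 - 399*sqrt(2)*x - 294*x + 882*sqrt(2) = (x - 7)^2*(x - 6)*(x - 3*sqrt(2))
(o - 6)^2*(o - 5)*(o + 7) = o^4 - 10*o^3 - 23*o^2 + 492*o - 1260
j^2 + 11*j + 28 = (j + 4)*(j + 7)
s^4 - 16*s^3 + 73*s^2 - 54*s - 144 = (s - 8)*(s - 6)*(s - 3)*(s + 1)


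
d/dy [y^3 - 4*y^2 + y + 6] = 3*y^2 - 8*y + 1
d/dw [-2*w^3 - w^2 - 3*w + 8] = -6*w^2 - 2*w - 3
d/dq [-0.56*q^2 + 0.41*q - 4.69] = 0.41 - 1.12*q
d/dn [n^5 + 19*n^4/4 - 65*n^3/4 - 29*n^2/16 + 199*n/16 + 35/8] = 5*n^4 + 19*n^3 - 195*n^2/4 - 29*n/8 + 199/16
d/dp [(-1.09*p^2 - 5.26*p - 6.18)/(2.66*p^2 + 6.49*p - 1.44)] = (6.9175*p^2 + 36.0168*p + 47.6826)/(7.0756*p^4 + 34.5268*p^3 + 34.4593*p^2 - 18.6912*p + 2.0736)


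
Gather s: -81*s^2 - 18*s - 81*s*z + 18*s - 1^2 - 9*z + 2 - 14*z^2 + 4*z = -81*s^2 - 81*s*z - 14*z^2 - 5*z + 1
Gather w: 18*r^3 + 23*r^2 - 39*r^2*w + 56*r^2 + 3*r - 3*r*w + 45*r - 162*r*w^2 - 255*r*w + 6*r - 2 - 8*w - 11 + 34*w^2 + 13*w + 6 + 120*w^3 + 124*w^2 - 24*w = 18*r^3 + 79*r^2 + 54*r + 120*w^3 + w^2*(158 - 162*r) + w*(-39*r^2 - 258*r - 19) - 7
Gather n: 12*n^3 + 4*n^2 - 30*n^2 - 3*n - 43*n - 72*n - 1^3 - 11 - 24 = 12*n^3 - 26*n^2 - 118*n - 36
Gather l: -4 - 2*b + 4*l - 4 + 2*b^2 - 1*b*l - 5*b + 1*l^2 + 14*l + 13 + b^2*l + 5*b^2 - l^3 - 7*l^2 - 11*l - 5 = 7*b^2 - 7*b - l^3 - 6*l^2 + l*(b^2 - b + 7)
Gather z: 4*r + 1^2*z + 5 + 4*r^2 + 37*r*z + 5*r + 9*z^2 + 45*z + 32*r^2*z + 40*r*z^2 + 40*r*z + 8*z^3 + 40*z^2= 4*r^2 + 9*r + 8*z^3 + z^2*(40*r + 49) + z*(32*r^2 + 77*r + 46) + 5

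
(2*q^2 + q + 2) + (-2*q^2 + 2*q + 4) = 3*q + 6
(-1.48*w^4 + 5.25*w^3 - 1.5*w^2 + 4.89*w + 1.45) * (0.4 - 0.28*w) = 0.4144*w^5 - 2.062*w^4 + 2.52*w^3 - 1.9692*w^2 + 1.55*w + 0.58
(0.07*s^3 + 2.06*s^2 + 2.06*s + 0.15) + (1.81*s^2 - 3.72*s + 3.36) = 0.07*s^3 + 3.87*s^2 - 1.66*s + 3.51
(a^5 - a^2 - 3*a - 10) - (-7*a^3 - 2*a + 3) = a^5 + 7*a^3 - a^2 - a - 13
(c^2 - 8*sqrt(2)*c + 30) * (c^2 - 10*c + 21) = c^4 - 8*sqrt(2)*c^3 - 10*c^3 + 51*c^2 + 80*sqrt(2)*c^2 - 300*c - 168*sqrt(2)*c + 630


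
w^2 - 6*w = w*(w - 6)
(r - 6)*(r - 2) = r^2 - 8*r + 12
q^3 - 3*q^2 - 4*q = q*(q - 4)*(q + 1)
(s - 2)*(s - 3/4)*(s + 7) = s^3 + 17*s^2/4 - 71*s/4 + 21/2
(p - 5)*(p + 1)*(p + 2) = p^3 - 2*p^2 - 13*p - 10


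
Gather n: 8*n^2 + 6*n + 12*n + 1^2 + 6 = 8*n^2 + 18*n + 7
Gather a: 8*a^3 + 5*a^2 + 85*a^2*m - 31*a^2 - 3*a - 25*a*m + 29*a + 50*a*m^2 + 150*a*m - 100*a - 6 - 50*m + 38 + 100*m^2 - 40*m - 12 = 8*a^3 + a^2*(85*m - 26) + a*(50*m^2 + 125*m - 74) + 100*m^2 - 90*m + 20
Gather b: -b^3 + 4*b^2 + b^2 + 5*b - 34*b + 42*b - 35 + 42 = -b^3 + 5*b^2 + 13*b + 7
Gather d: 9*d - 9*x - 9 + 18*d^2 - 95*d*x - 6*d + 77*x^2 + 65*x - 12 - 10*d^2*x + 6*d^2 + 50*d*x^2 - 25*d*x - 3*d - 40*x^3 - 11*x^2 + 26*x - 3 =d^2*(24 - 10*x) + d*(50*x^2 - 120*x) - 40*x^3 + 66*x^2 + 82*x - 24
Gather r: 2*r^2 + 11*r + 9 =2*r^2 + 11*r + 9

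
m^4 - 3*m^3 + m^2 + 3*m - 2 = (m - 2)*(m - 1)^2*(m + 1)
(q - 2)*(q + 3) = q^2 + q - 6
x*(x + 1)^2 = x^3 + 2*x^2 + x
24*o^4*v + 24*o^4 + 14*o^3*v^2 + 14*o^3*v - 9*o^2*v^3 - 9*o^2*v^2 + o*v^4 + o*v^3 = (-6*o + v)*(-4*o + v)*(o + v)*(o*v + o)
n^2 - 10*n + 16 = (n - 8)*(n - 2)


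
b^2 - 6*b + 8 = (b - 4)*(b - 2)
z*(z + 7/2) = z^2 + 7*z/2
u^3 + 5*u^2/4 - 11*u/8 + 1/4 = (u - 1/2)*(u - 1/4)*(u + 2)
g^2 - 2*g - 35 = (g - 7)*(g + 5)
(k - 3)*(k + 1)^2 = k^3 - k^2 - 5*k - 3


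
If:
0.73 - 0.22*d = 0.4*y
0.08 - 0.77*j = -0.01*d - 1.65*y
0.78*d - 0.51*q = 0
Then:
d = 3.31818181818182 - 1.81818181818182*y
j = 2.11924439197166*y + 0.146989374262102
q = 5.07486631016043 - 2.7807486631016*y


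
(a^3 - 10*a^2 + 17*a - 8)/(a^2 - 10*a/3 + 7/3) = 3*(a^2 - 9*a + 8)/(3*a - 7)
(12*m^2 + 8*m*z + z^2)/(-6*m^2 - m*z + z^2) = (6*m + z)/(-3*m + z)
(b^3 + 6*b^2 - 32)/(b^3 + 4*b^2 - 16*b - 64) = (b - 2)/(b - 4)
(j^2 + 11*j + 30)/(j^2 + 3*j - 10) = (j + 6)/(j - 2)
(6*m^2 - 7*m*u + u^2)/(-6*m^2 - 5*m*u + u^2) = (-m + u)/(m + u)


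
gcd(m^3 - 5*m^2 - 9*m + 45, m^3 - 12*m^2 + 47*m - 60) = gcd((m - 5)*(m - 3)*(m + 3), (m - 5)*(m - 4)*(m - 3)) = m^2 - 8*m + 15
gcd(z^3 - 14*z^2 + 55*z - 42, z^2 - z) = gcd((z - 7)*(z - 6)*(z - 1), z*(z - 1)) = z - 1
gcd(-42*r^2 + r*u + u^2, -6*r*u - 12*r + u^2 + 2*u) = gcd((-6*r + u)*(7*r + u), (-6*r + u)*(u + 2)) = 6*r - u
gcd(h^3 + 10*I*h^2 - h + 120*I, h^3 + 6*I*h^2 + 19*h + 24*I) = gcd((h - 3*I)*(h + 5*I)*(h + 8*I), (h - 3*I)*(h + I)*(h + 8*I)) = h^2 + 5*I*h + 24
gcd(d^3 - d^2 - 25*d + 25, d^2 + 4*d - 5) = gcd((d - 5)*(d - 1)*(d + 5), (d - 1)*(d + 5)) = d^2 + 4*d - 5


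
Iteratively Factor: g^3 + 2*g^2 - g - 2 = (g + 2)*(g^2 - 1) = (g - 1)*(g + 2)*(g + 1)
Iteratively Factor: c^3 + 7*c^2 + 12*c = (c + 3)*(c^2 + 4*c) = c*(c + 3)*(c + 4)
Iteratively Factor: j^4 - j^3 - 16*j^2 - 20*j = (j - 5)*(j^3 + 4*j^2 + 4*j) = (j - 5)*(j + 2)*(j^2 + 2*j) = j*(j - 5)*(j + 2)*(j + 2)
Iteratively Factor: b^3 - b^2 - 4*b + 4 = (b - 1)*(b^2 - 4) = (b - 1)*(b + 2)*(b - 2)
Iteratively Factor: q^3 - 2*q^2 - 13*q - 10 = (q + 2)*(q^2 - 4*q - 5) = (q - 5)*(q + 2)*(q + 1)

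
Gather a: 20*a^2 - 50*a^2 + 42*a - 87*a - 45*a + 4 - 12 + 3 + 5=-30*a^2 - 90*a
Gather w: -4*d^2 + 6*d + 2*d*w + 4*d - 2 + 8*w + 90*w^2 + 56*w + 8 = -4*d^2 + 10*d + 90*w^2 + w*(2*d + 64) + 6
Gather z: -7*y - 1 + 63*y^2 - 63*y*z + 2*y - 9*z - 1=63*y^2 - 5*y + z*(-63*y - 9) - 2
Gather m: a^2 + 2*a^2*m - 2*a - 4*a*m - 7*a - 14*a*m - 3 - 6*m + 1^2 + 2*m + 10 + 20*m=a^2 - 9*a + m*(2*a^2 - 18*a + 16) + 8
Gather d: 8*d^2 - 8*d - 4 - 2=8*d^2 - 8*d - 6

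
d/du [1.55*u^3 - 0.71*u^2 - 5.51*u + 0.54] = 4.65*u^2 - 1.42*u - 5.51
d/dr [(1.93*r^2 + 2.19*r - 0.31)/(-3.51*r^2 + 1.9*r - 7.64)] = (11.3539*r^2 - 31.6666*r - 16.1426)/(12.3201*r^4 - 13.338*r^3 + 57.2428*r^2 - 29.032*r + 58.3696)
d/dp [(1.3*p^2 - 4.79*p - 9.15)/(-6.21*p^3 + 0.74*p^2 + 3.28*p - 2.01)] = (8.073*p^4 - 59.4918*p^3 - 162.6559*p^2 + 8.316*p + 39.6399)/(38.5641*p^6 - 9.1908*p^5 - 40.19*p^4 + 29.8186*p^3 + 7.7836*p^2 - 13.1856*p + 4.0401)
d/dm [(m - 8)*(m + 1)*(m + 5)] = 3*m^2 - 4*m - 43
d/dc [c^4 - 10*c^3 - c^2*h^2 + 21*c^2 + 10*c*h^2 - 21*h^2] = 4*c^3 - 30*c^2 - 2*c*h^2 + 42*c + 10*h^2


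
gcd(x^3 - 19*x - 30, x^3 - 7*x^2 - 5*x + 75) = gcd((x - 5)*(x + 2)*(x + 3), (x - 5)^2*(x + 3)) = x^2 - 2*x - 15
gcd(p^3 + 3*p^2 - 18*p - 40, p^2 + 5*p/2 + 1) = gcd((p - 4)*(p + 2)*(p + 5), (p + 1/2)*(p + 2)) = p + 2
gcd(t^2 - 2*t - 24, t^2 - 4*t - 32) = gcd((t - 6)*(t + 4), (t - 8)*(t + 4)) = t + 4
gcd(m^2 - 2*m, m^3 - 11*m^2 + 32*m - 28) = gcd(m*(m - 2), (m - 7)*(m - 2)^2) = m - 2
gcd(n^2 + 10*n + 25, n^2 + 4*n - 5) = n + 5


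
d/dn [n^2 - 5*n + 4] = 2*n - 5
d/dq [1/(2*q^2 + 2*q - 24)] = (-q - 1/2)/(q^2 + q - 12)^2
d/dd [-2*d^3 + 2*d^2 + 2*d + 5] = -6*d^2 + 4*d + 2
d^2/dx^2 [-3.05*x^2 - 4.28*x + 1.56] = -6.10000000000000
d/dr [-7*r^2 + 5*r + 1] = 5 - 14*r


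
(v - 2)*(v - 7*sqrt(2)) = v^2 - 7*sqrt(2)*v - 2*v + 14*sqrt(2)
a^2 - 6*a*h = a*(a - 6*h)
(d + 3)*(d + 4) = d^2 + 7*d + 12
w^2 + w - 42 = (w - 6)*(w + 7)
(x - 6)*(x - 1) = x^2 - 7*x + 6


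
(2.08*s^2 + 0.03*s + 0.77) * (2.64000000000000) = 5.4912*s^2 + 0.0792*s + 2.0328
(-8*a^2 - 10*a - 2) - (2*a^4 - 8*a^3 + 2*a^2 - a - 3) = -2*a^4 + 8*a^3 - 10*a^2 - 9*a + 1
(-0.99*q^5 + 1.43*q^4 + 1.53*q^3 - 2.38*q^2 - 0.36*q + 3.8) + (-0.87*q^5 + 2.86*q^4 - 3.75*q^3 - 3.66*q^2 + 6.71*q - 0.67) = -1.86*q^5 + 4.29*q^4 - 2.22*q^3 - 6.04*q^2 + 6.35*q + 3.13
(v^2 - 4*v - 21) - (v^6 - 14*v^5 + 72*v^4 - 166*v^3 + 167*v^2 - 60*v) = -v^6 + 14*v^5 - 72*v^4 + 166*v^3 - 166*v^2 + 56*v - 21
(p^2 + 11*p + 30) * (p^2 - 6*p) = p^4 + 5*p^3 - 36*p^2 - 180*p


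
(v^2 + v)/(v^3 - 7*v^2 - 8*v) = 1/(v - 8)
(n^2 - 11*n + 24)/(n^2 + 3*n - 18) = (n - 8)/(n + 6)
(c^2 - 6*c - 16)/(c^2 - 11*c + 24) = (c + 2)/(c - 3)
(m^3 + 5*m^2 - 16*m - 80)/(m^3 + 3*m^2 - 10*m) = (m^2 - 16)/(m*(m - 2))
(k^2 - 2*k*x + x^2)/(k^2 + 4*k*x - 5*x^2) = (k - x)/(k + 5*x)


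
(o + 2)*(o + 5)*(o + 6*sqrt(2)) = o^3 + 7*o^2 + 6*sqrt(2)*o^2 + 10*o + 42*sqrt(2)*o + 60*sqrt(2)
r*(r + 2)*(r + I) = r^3 + 2*r^2 + I*r^2 + 2*I*r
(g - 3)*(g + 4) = g^2 + g - 12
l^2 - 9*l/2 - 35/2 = (l - 7)*(l + 5/2)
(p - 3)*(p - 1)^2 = p^3 - 5*p^2 + 7*p - 3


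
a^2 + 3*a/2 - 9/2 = (a - 3/2)*(a + 3)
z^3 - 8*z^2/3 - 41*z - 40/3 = (z - 8)*(z + 1/3)*(z + 5)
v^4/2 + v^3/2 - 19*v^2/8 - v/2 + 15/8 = (v/2 + 1/2)*(v - 3/2)*(v - 1)*(v + 5/2)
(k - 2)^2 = k^2 - 4*k + 4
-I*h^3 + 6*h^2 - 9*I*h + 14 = (h - 2*I)*(h + 7*I)*(-I*h + 1)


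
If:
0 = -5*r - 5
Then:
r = -1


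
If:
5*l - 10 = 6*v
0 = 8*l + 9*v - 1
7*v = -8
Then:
No Solution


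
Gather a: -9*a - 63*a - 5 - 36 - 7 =-72*a - 48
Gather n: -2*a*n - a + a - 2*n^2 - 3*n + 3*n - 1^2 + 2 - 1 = -2*a*n - 2*n^2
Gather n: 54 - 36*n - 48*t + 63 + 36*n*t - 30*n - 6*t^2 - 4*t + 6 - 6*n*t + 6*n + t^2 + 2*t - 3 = n*(30*t - 60) - 5*t^2 - 50*t + 120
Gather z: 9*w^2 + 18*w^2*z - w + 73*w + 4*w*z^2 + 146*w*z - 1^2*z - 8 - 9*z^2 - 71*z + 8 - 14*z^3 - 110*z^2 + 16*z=9*w^2 + 72*w - 14*z^3 + z^2*(4*w - 119) + z*(18*w^2 + 146*w - 56)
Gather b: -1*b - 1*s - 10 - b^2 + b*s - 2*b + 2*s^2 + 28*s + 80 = -b^2 + b*(s - 3) + 2*s^2 + 27*s + 70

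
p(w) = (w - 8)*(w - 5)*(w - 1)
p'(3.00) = -4.00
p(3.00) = 20.00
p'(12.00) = 149.00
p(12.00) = 308.00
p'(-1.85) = 115.07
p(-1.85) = -192.30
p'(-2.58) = 145.21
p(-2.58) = -287.10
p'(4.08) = -11.30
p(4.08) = 11.11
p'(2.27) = 4.90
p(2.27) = 19.87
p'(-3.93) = 209.37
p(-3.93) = -525.22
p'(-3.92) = 208.86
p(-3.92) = -523.13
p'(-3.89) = 207.32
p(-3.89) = -516.88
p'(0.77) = 33.22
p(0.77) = -7.03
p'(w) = (w - 8)*(w - 5) + (w - 8)*(w - 1) + (w - 5)*(w - 1)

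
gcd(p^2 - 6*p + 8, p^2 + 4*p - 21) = 1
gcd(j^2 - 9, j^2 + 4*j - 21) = j - 3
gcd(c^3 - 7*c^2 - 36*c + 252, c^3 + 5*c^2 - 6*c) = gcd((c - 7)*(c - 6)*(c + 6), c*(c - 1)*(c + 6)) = c + 6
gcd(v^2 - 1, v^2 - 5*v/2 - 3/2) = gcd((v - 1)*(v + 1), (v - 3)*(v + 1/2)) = 1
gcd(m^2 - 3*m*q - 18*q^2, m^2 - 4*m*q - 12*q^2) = -m + 6*q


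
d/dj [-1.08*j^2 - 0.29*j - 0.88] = -2.16*j - 0.29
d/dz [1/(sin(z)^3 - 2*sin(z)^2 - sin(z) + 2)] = (-3*sin(z)^2 + 4*sin(z) + 1)/((sin(z) - 2)^2*cos(z)^3)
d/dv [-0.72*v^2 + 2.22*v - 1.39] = 2.22 - 1.44*v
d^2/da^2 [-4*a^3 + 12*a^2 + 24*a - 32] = 24 - 24*a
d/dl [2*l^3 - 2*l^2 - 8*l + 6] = 6*l^2 - 4*l - 8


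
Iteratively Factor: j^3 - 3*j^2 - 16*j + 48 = (j - 3)*(j^2 - 16) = (j - 3)*(j + 4)*(j - 4)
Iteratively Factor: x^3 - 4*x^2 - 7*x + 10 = (x - 5)*(x^2 + x - 2) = (x - 5)*(x + 2)*(x - 1)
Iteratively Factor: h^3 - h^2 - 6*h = (h)*(h^2 - h - 6) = h*(h + 2)*(h - 3)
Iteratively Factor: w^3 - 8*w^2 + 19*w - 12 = (w - 3)*(w^2 - 5*w + 4) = (w - 4)*(w - 3)*(w - 1)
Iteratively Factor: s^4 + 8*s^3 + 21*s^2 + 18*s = (s + 3)*(s^3 + 5*s^2 + 6*s) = s*(s + 3)*(s^2 + 5*s + 6) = s*(s + 2)*(s + 3)*(s + 3)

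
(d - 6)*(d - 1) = d^2 - 7*d + 6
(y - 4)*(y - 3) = y^2 - 7*y + 12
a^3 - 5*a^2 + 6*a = a*(a - 3)*(a - 2)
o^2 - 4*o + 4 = (o - 2)^2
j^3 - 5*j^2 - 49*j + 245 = (j - 7)*(j - 5)*(j + 7)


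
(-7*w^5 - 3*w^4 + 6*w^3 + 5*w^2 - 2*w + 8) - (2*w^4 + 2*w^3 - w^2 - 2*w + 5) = -7*w^5 - 5*w^4 + 4*w^3 + 6*w^2 + 3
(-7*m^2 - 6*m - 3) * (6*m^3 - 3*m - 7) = -42*m^5 - 36*m^4 + 3*m^3 + 67*m^2 + 51*m + 21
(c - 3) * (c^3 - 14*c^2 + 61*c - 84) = c^4 - 17*c^3 + 103*c^2 - 267*c + 252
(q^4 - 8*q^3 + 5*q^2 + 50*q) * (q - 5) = q^5 - 13*q^4 + 45*q^3 + 25*q^2 - 250*q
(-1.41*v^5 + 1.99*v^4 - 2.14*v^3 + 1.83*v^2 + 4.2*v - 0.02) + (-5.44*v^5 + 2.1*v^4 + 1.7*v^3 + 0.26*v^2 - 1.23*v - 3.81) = -6.85*v^5 + 4.09*v^4 - 0.44*v^3 + 2.09*v^2 + 2.97*v - 3.83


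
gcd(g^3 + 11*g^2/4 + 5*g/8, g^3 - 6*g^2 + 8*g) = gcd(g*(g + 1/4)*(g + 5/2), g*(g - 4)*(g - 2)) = g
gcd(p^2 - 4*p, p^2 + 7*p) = p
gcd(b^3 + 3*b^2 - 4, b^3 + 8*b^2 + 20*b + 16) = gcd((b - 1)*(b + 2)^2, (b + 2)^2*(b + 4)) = b^2 + 4*b + 4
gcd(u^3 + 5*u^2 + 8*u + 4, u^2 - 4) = u + 2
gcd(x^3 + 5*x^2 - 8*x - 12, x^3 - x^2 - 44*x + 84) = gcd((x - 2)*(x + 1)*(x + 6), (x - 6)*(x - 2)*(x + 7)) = x - 2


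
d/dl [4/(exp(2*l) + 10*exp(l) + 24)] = 8*(-exp(l) - 5)*exp(l)/(exp(2*l) + 10*exp(l) + 24)^2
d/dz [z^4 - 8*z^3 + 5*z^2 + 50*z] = 4*z^3 - 24*z^2 + 10*z + 50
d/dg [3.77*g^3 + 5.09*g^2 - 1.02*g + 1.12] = 11.31*g^2 + 10.18*g - 1.02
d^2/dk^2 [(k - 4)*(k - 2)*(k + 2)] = 6*k - 8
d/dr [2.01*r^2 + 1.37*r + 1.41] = 4.02*r + 1.37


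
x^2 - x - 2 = (x - 2)*(x + 1)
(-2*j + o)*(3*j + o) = -6*j^2 + j*o + o^2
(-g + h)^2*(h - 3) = g^2*h - 3*g^2 - 2*g*h^2 + 6*g*h + h^3 - 3*h^2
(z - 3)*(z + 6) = z^2 + 3*z - 18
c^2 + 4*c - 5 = (c - 1)*(c + 5)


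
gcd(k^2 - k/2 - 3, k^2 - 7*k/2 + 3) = k - 2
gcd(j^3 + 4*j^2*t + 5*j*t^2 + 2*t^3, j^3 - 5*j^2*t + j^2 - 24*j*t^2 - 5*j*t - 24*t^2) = 1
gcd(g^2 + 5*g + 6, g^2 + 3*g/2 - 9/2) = g + 3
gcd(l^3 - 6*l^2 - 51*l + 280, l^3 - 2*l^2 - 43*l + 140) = l^2 + 2*l - 35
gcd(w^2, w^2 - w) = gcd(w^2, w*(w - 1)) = w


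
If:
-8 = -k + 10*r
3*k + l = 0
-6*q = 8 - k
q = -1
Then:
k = 2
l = -6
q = -1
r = -3/5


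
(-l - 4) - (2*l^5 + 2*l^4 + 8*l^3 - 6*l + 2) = -2*l^5 - 2*l^4 - 8*l^3 + 5*l - 6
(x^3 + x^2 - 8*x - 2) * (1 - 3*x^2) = -3*x^5 - 3*x^4 + 25*x^3 + 7*x^2 - 8*x - 2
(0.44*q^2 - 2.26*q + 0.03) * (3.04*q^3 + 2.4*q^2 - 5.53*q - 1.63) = 1.3376*q^5 - 5.8144*q^4 - 7.766*q^3 + 11.8526*q^2 + 3.5179*q - 0.0489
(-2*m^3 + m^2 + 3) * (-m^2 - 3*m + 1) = 2*m^5 + 5*m^4 - 5*m^3 - 2*m^2 - 9*m + 3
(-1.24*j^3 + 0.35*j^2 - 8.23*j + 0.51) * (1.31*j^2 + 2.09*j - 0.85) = -1.6244*j^5 - 2.1331*j^4 - 8.9958*j^3 - 16.8301*j^2 + 8.0614*j - 0.4335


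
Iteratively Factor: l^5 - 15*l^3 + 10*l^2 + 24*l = (l)*(l^4 - 15*l^2 + 10*l + 24) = l*(l - 2)*(l^3 + 2*l^2 - 11*l - 12) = l*(l - 2)*(l + 1)*(l^2 + l - 12) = l*(l - 3)*(l - 2)*(l + 1)*(l + 4)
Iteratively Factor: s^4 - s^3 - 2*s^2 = (s - 2)*(s^3 + s^2) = (s - 2)*(s + 1)*(s^2) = s*(s - 2)*(s + 1)*(s)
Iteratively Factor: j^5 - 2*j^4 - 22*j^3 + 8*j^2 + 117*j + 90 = (j + 1)*(j^4 - 3*j^3 - 19*j^2 + 27*j + 90) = (j - 3)*(j + 1)*(j^3 - 19*j - 30) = (j - 3)*(j + 1)*(j + 2)*(j^2 - 2*j - 15) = (j - 5)*(j - 3)*(j + 1)*(j + 2)*(j + 3)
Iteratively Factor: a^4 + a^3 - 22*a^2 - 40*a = (a - 5)*(a^3 + 6*a^2 + 8*a) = a*(a - 5)*(a^2 + 6*a + 8) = a*(a - 5)*(a + 4)*(a + 2)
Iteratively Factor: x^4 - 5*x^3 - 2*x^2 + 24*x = (x)*(x^3 - 5*x^2 - 2*x + 24) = x*(x - 3)*(x^2 - 2*x - 8) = x*(x - 4)*(x - 3)*(x + 2)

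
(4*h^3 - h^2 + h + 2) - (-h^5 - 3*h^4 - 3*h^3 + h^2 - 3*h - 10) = h^5 + 3*h^4 + 7*h^3 - 2*h^2 + 4*h + 12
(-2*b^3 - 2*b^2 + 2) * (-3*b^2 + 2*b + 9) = 6*b^5 + 2*b^4 - 22*b^3 - 24*b^2 + 4*b + 18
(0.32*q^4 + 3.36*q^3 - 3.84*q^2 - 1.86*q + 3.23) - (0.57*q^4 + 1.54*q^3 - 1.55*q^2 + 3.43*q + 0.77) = -0.25*q^4 + 1.82*q^3 - 2.29*q^2 - 5.29*q + 2.46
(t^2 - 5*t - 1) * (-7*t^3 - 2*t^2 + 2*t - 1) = -7*t^5 + 33*t^4 + 19*t^3 - 9*t^2 + 3*t + 1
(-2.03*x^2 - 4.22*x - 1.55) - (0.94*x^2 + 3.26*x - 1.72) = -2.97*x^2 - 7.48*x + 0.17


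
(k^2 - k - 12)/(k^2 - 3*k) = (k^2 - k - 12)/(k*(k - 3))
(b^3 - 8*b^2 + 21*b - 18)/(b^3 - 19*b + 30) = (b - 3)/(b + 5)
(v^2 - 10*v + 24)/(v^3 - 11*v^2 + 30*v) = (v - 4)/(v*(v - 5))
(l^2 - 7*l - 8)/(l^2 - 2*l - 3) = (l - 8)/(l - 3)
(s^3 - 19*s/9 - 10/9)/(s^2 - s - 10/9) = s + 1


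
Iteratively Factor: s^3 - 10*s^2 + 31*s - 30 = (s - 2)*(s^2 - 8*s + 15) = (s - 5)*(s - 2)*(s - 3)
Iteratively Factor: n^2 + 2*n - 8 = (n + 4)*(n - 2)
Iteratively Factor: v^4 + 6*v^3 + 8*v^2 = (v)*(v^3 + 6*v^2 + 8*v) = v*(v + 4)*(v^2 + 2*v) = v^2*(v + 4)*(v + 2)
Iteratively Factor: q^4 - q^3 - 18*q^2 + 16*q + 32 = (q - 2)*(q^3 + q^2 - 16*q - 16) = (q - 2)*(q + 4)*(q^2 - 3*q - 4) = (q - 4)*(q - 2)*(q + 4)*(q + 1)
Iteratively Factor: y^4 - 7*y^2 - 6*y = (y)*(y^3 - 7*y - 6) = y*(y - 3)*(y^2 + 3*y + 2) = y*(y - 3)*(y + 1)*(y + 2)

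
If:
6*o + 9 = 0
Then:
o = -3/2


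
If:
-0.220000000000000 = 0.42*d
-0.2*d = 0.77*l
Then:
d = -0.52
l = 0.14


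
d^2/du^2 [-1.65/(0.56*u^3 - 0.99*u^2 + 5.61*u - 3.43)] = ((5.544*u - 3.267)*(0.56*u^3 - 0.99*u^2 + 5.61*u - 3.43) - 1.65*(1.68*u^2 - 1.98*u + 5.61)*(3.36*u^2 - 3.96*u + 11.22))/(0.56*u^3 - 0.99*u^2 + 5.61*u - 3.43)^3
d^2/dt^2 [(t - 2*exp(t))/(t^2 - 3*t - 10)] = 2*(-(t - 2*exp(t))*(2*t - 3)^2 + (-t + (2*t - 3)*(2*exp(t) - 1) + 2*exp(t))*(-t^2 + 3*t + 10) + (-t^2 + 3*t + 10)^2*exp(t))/(-t^2 + 3*t + 10)^3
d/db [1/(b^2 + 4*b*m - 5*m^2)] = 2*(-b - 2*m)/(b^2 + 4*b*m - 5*m^2)^2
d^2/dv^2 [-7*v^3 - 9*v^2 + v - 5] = -42*v - 18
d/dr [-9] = 0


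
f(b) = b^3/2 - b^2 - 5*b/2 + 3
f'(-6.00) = 63.50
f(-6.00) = -126.00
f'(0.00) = -2.50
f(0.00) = 3.00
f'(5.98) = 39.18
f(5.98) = 59.21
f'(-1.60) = 4.54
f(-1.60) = 2.39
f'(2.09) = -0.13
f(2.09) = -2.03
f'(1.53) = -2.05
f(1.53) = -1.38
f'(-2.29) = 9.95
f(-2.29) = -2.52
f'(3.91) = 12.61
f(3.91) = 7.83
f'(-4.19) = 32.21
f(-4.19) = -40.86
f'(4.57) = 19.69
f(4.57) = 18.41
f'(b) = 3*b^2/2 - 2*b - 5/2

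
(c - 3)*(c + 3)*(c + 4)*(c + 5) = c^4 + 9*c^3 + 11*c^2 - 81*c - 180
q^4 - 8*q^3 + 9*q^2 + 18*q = q*(q - 6)*(q - 3)*(q + 1)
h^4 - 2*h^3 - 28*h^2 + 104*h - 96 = (h - 4)*(h - 2)^2*(h + 6)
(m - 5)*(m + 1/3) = m^2 - 14*m/3 - 5/3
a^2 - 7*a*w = a*(a - 7*w)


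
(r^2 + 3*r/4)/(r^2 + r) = (r + 3/4)/(r + 1)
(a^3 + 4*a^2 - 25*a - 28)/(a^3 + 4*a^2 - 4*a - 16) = (a^3 + 4*a^2 - 25*a - 28)/(a^3 + 4*a^2 - 4*a - 16)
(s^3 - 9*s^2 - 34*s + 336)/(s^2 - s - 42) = s - 8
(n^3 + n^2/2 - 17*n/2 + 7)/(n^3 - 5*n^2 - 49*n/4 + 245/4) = 2*(n^2 - 3*n + 2)/(2*n^2 - 17*n + 35)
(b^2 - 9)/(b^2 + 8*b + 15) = (b - 3)/(b + 5)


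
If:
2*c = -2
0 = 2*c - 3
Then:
No Solution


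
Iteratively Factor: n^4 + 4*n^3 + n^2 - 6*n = (n + 3)*(n^3 + n^2 - 2*n) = (n + 2)*(n + 3)*(n^2 - n) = n*(n + 2)*(n + 3)*(n - 1)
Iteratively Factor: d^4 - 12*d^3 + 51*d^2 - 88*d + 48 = (d - 4)*(d^3 - 8*d^2 + 19*d - 12) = (d - 4)^2*(d^2 - 4*d + 3) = (d - 4)^2*(d - 1)*(d - 3)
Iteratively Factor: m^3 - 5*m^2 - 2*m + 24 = (m - 3)*(m^2 - 2*m - 8) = (m - 4)*(m - 3)*(m + 2)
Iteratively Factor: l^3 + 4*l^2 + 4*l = (l)*(l^2 + 4*l + 4) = l*(l + 2)*(l + 2)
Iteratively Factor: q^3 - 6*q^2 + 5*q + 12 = (q + 1)*(q^2 - 7*q + 12) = (q - 4)*(q + 1)*(q - 3)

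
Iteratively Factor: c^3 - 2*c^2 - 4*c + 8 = (c - 2)*(c^2 - 4) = (c - 2)*(c + 2)*(c - 2)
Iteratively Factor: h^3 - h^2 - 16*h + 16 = (h - 1)*(h^2 - 16) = (h - 4)*(h - 1)*(h + 4)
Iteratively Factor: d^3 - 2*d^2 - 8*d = (d + 2)*(d^2 - 4*d) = (d - 4)*(d + 2)*(d)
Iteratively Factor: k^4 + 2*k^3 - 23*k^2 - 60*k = (k - 5)*(k^3 + 7*k^2 + 12*k) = (k - 5)*(k + 3)*(k^2 + 4*k) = (k - 5)*(k + 3)*(k + 4)*(k)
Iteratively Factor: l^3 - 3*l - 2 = (l - 2)*(l^2 + 2*l + 1) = (l - 2)*(l + 1)*(l + 1)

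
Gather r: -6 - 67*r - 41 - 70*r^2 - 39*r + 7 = -70*r^2 - 106*r - 40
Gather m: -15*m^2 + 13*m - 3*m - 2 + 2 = -15*m^2 + 10*m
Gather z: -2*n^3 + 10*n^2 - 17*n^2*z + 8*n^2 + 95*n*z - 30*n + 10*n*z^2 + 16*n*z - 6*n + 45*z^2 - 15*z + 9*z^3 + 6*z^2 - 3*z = -2*n^3 + 18*n^2 - 36*n + 9*z^3 + z^2*(10*n + 51) + z*(-17*n^2 + 111*n - 18)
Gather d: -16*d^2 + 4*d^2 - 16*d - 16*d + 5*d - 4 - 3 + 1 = -12*d^2 - 27*d - 6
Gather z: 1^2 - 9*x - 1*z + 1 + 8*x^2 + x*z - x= 8*x^2 - 10*x + z*(x - 1) + 2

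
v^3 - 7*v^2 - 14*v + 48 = (v - 8)*(v - 2)*(v + 3)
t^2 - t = t*(t - 1)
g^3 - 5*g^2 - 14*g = g*(g - 7)*(g + 2)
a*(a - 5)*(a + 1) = a^3 - 4*a^2 - 5*a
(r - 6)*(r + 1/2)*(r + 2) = r^3 - 7*r^2/2 - 14*r - 6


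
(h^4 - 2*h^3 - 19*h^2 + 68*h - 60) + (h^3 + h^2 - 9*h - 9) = h^4 - h^3 - 18*h^2 + 59*h - 69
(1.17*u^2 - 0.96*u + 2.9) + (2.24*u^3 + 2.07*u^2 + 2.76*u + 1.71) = 2.24*u^3 + 3.24*u^2 + 1.8*u + 4.61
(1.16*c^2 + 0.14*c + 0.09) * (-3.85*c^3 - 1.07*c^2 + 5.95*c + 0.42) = -4.466*c^5 - 1.7802*c^4 + 6.4057*c^3 + 1.2239*c^2 + 0.5943*c + 0.0378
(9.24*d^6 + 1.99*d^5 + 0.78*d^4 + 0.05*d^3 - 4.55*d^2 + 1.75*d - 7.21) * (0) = 0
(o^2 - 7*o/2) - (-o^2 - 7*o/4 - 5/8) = 2*o^2 - 7*o/4 + 5/8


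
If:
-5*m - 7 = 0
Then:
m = -7/5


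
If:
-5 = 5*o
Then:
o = -1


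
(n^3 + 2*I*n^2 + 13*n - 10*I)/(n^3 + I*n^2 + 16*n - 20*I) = (n - I)/(n - 2*I)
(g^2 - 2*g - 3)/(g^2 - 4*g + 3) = (g + 1)/(g - 1)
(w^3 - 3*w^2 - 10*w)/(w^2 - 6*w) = (w^2 - 3*w - 10)/(w - 6)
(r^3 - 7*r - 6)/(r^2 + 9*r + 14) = (r^2 - 2*r - 3)/(r + 7)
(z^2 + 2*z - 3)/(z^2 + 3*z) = (z - 1)/z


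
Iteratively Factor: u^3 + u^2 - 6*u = (u)*(u^2 + u - 6) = u*(u + 3)*(u - 2)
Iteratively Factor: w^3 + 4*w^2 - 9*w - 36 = (w - 3)*(w^2 + 7*w + 12) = (w - 3)*(w + 3)*(w + 4)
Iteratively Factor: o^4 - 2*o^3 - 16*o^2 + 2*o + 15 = (o + 3)*(o^3 - 5*o^2 - o + 5) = (o - 1)*(o + 3)*(o^2 - 4*o - 5) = (o - 5)*(o - 1)*(o + 3)*(o + 1)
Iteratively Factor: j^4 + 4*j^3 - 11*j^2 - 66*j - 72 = (j - 4)*(j^3 + 8*j^2 + 21*j + 18) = (j - 4)*(j + 3)*(j^2 + 5*j + 6) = (j - 4)*(j + 2)*(j + 3)*(j + 3)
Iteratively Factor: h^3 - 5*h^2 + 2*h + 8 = (h - 2)*(h^2 - 3*h - 4) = (h - 4)*(h - 2)*(h + 1)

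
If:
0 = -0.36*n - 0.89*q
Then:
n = -2.47222222222222*q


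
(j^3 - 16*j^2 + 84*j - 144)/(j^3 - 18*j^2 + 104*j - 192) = (j - 6)/(j - 8)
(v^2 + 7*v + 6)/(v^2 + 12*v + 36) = (v + 1)/(v + 6)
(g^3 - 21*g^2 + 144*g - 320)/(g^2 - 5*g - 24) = (g^2 - 13*g + 40)/(g + 3)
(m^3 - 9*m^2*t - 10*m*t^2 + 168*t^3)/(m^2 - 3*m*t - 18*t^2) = (m^2 - 3*m*t - 28*t^2)/(m + 3*t)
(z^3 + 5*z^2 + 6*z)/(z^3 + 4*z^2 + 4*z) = (z + 3)/(z + 2)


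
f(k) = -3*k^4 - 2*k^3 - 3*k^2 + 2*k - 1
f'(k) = -12*k^3 - 6*k^2 - 6*k + 2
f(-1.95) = -44.85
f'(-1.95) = 79.86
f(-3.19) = -283.64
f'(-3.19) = 349.62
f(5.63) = -3455.82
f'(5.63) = -2363.40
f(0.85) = -4.26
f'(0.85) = -14.80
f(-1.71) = -28.84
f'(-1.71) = 54.72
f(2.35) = -130.32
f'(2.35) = -200.97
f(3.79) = -764.37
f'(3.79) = -760.20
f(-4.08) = -754.57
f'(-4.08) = 741.61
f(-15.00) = -145831.00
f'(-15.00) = 39242.00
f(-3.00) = -223.00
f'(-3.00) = 290.00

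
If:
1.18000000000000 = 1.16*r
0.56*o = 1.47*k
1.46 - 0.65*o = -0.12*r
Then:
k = 0.93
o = 2.43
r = 1.02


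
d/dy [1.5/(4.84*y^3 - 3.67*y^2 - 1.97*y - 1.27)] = (-21.78*y^2 + 11.01*y + 2.955)/(-4.84*y^3 + 3.67*y^2 + 1.97*y + 1.27)^2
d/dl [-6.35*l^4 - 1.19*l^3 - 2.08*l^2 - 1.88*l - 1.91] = -25.4*l^3 - 3.57*l^2 - 4.16*l - 1.88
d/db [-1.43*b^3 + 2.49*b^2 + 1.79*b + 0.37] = -4.29*b^2 + 4.98*b + 1.79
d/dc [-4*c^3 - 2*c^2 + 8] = 4*c*(-3*c - 1)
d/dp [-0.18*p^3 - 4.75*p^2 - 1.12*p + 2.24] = -0.54*p^2 - 9.5*p - 1.12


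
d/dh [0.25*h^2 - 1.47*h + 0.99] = 0.5*h - 1.47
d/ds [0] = 0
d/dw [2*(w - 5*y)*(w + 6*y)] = 4*w + 2*y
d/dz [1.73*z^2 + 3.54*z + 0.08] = 3.46*z + 3.54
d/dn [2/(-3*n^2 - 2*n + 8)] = 4*(3*n + 1)/(3*n^2 + 2*n - 8)^2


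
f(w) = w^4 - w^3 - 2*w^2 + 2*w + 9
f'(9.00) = 2639.00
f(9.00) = 5697.00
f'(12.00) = 6434.00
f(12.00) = 18753.00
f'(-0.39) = 2.87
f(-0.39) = 8.00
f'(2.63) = 43.50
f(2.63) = 30.08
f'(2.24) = 22.94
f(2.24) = 17.38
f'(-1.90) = -28.67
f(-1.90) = 17.87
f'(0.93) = -1.10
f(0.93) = 9.07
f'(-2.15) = -43.02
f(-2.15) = 26.76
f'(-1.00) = -1.00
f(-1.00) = 7.00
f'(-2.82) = -100.28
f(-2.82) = 73.12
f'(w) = 4*w^3 - 3*w^2 - 4*w + 2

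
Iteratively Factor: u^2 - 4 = (u + 2)*(u - 2)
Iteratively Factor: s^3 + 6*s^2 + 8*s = (s + 2)*(s^2 + 4*s) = (s + 2)*(s + 4)*(s)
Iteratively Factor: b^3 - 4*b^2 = (b)*(b^2 - 4*b) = b^2*(b - 4)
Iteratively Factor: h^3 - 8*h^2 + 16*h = (h)*(h^2 - 8*h + 16) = h*(h - 4)*(h - 4)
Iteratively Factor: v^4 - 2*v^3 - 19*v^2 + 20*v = (v + 4)*(v^3 - 6*v^2 + 5*v) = v*(v + 4)*(v^2 - 6*v + 5) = v*(v - 1)*(v + 4)*(v - 5)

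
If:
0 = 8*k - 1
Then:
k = 1/8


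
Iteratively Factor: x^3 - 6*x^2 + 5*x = (x - 5)*(x^2 - x) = x*(x - 5)*(x - 1)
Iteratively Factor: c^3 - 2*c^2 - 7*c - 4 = (c + 1)*(c^2 - 3*c - 4) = (c - 4)*(c + 1)*(c + 1)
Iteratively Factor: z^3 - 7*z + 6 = (z + 3)*(z^2 - 3*z + 2) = (z - 1)*(z + 3)*(z - 2)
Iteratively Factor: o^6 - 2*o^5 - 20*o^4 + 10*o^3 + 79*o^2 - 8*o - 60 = (o + 1)*(o^5 - 3*o^4 - 17*o^3 + 27*o^2 + 52*o - 60) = (o - 2)*(o + 1)*(o^4 - o^3 - 19*o^2 - 11*o + 30) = (o - 5)*(o - 2)*(o + 1)*(o^3 + 4*o^2 + o - 6) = (o - 5)*(o - 2)*(o + 1)*(o + 2)*(o^2 + 2*o - 3) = (o - 5)*(o - 2)*(o - 1)*(o + 1)*(o + 2)*(o + 3)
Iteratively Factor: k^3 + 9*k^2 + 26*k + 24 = (k + 4)*(k^2 + 5*k + 6) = (k + 3)*(k + 4)*(k + 2)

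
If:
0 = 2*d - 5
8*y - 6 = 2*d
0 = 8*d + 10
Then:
No Solution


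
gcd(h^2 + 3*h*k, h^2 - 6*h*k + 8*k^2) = 1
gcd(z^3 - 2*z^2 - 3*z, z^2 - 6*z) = z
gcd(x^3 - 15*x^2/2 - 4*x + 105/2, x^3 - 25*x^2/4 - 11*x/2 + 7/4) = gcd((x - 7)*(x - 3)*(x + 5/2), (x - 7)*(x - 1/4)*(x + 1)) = x - 7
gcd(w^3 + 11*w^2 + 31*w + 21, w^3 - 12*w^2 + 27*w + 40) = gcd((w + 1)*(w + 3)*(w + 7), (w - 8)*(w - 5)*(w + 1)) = w + 1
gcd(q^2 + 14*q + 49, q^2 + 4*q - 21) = q + 7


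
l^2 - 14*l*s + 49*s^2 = (l - 7*s)^2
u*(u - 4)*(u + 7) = u^3 + 3*u^2 - 28*u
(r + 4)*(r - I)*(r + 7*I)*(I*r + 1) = I*r^4 - 5*r^3 + 4*I*r^3 - 20*r^2 + 13*I*r^2 + 7*r + 52*I*r + 28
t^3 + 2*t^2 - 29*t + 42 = (t - 3)*(t - 2)*(t + 7)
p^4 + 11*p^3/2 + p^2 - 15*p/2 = p*(p - 1)*(p + 3/2)*(p + 5)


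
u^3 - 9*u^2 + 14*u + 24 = (u - 6)*(u - 4)*(u + 1)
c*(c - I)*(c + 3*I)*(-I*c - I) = -I*c^4 + 2*c^3 - I*c^3 + 2*c^2 - 3*I*c^2 - 3*I*c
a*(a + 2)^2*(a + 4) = a^4 + 8*a^3 + 20*a^2 + 16*a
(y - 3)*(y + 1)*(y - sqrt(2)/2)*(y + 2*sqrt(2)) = y^4 - 2*y^3 + 3*sqrt(2)*y^3/2 - 5*y^2 - 3*sqrt(2)*y^2 - 9*sqrt(2)*y/2 + 4*y + 6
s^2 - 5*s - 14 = (s - 7)*(s + 2)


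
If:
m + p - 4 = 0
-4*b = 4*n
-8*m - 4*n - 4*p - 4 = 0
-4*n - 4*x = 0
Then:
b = x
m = x - 5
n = -x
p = 9 - x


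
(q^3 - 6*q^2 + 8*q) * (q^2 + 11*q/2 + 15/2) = q^5 - q^4/2 - 35*q^3/2 - q^2 + 60*q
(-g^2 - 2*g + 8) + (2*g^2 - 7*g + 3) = g^2 - 9*g + 11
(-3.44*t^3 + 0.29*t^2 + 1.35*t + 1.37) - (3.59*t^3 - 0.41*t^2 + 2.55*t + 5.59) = -7.03*t^3 + 0.7*t^2 - 1.2*t - 4.22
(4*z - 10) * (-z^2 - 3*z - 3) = -4*z^3 - 2*z^2 + 18*z + 30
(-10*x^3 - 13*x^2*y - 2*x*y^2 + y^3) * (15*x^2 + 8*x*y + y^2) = -150*x^5 - 275*x^4*y - 144*x^3*y^2 - 14*x^2*y^3 + 6*x*y^4 + y^5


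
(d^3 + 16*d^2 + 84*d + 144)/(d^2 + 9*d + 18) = (d^2 + 10*d + 24)/(d + 3)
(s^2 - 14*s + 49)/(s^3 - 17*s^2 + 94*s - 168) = (s - 7)/(s^2 - 10*s + 24)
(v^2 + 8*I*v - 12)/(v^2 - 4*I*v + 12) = (v + 6*I)/(v - 6*I)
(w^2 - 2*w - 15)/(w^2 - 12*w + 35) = (w + 3)/(w - 7)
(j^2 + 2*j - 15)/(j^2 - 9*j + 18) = (j + 5)/(j - 6)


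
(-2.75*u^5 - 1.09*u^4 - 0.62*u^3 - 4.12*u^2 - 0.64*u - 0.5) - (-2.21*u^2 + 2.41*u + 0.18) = -2.75*u^5 - 1.09*u^4 - 0.62*u^3 - 1.91*u^2 - 3.05*u - 0.68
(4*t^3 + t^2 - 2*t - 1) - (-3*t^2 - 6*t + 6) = 4*t^3 + 4*t^2 + 4*t - 7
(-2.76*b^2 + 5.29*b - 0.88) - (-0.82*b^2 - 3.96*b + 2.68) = -1.94*b^2 + 9.25*b - 3.56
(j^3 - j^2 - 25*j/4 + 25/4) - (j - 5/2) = j^3 - j^2 - 29*j/4 + 35/4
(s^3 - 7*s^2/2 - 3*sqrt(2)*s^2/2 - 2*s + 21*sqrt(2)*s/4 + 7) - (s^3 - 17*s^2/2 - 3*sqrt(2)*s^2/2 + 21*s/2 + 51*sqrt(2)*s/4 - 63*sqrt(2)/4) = 5*s^2 - 25*s/2 - 15*sqrt(2)*s/2 + 7 + 63*sqrt(2)/4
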